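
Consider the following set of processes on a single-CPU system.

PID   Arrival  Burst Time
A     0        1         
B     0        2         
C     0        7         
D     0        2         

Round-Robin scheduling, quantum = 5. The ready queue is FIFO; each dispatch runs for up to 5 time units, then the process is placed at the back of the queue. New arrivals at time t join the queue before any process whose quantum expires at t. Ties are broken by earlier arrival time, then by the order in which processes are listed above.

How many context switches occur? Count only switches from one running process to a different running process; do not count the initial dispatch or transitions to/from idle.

4

Timeline: | A 0-1 | B 1-3 | C 3-8 | D 8-10 | C 10-12 |
Completion: A=1  B=3  C=12  D=10
Turnaround (C−A): A=1  B=3  C=12  D=10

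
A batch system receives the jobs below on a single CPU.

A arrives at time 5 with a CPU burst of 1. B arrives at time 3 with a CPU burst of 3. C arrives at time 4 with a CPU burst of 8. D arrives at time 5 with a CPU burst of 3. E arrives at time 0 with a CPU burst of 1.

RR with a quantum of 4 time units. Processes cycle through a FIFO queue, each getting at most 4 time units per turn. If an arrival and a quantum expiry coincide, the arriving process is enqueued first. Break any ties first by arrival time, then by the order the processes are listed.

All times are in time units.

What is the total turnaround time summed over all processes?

Gantt: | E 0-1 | idle 1-3 | B 3-6 | C 6-10 | A 10-11 | D 11-14 | C 14-18 |
Completion: A=11  B=6  C=18  D=14  E=1
Turnaround (C−A): A=6  B=3  C=14  D=9  E=1
Turnaround = completion − arrival: A=6, B=3, C=14, D=9, E=1
Total turnaround = 6 + 3 + 14 + 9 + 1 = 33

33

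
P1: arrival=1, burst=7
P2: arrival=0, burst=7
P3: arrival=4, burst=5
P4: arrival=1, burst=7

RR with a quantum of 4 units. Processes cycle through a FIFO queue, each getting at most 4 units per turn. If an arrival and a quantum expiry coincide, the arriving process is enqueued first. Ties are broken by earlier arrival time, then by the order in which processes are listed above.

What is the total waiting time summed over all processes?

Timeline: | P2 0-4 | P1 4-8 | P4 8-12 | P3 12-16 | P2 16-19 | P1 19-22 | P4 22-25 | P3 25-26 |
Completion: P1=22  P2=19  P3=26  P4=25
Waiting = turnaround − burst: P1=14, P2=12, P3=17, P4=17
Total waiting = 14 + 12 + 17 + 17 = 60

60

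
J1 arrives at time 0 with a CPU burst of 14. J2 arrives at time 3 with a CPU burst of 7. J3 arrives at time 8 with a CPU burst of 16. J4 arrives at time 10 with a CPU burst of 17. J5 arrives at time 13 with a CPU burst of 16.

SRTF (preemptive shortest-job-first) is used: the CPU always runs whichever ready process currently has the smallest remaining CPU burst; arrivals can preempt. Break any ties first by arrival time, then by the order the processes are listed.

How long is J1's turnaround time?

Timeline: | J1 0-3 | J2 3-10 | J1 10-21 | J3 21-37 | J5 37-53 | J4 53-70 |
Completion: J1=21  J2=10  J3=37  J4=70  J5=53
Turnaround (C−A): J1=21  J2=7  J3=29  J4=60  J5=40
Turnaround(J1) = completion − arrival = 21 − 0 = 21

21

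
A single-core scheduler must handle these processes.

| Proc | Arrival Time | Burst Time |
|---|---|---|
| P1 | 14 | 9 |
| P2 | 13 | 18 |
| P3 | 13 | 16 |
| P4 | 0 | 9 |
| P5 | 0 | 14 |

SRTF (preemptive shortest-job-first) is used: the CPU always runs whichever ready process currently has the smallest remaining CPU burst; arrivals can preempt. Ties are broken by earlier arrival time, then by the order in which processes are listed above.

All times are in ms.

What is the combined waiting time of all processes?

Gantt: | P4 0-9 | P5 9-23 | P1 23-32 | P3 32-48 | P2 48-66 |
Completion: P1=32  P2=66  P3=48  P4=9  P5=23
Turnaround (C−A): P1=18  P2=53  P3=35  P4=9  P5=23
Waiting = turnaround − burst: P1=9, P2=35, P3=19, P4=0, P5=9
Total waiting = 9 + 35 + 19 + 0 + 9 = 72

72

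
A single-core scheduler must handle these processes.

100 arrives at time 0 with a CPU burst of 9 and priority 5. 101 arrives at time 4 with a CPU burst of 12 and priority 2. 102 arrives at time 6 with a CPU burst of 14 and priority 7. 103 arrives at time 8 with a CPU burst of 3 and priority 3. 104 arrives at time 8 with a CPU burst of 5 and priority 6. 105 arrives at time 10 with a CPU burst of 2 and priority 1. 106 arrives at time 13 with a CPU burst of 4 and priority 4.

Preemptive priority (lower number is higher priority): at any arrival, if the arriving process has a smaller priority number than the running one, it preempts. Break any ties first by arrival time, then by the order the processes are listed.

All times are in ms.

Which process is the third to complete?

103

Gantt: | 100 0-4 | 101 4-10 | 105 10-12 | 101 12-18 | 103 18-21 | 106 21-25 | 100 25-30 | 104 30-35 | 102 35-49 |
Completion: 100=30  101=18  102=49  103=21  104=35  105=12  106=25
Finish order: 105 → 101 → 103 → 106 → 100 → 104 → 102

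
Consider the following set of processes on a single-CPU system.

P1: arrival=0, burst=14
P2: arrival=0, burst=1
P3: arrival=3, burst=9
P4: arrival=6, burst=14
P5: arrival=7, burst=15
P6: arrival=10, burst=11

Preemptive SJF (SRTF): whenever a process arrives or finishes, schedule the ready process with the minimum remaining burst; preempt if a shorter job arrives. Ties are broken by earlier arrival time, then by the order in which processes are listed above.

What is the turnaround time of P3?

Schedule: | P2 0-1 | P1 1-3 | P3 3-12 | P6 12-23 | P1 23-35 | P4 35-49 | P5 49-64 |
Completion: P1=35  P2=1  P3=12  P4=49  P5=64  P6=23
Turnaround (C−A): P1=35  P2=1  P3=9  P4=43  P5=57  P6=13
Turnaround(P3) = completion − arrival = 12 − 3 = 9

9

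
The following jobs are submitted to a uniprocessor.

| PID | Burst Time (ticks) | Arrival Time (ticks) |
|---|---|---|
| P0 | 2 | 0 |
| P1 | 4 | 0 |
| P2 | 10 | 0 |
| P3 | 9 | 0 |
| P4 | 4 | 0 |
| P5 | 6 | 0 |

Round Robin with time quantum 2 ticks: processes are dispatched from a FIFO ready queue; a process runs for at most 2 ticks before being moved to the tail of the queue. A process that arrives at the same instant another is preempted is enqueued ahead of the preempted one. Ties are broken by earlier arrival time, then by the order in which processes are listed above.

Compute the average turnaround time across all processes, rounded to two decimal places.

Schedule: | P0 0-2 | P1 2-4 | P2 4-6 | P3 6-8 | P4 8-10 | P5 10-12 | P1 12-14 | P2 14-16 | P3 16-18 | P4 18-20 | P5 20-22 | P2 22-24 | P3 24-26 | P5 26-28 | P2 28-30 | P3 30-32 | P2 32-34 | P3 34-35 |
Completion: P0=2  P1=14  P2=34  P3=35  P4=20  P5=28
Turnaround (C−A): P0=2  P1=14  P2=34  P3=35  P4=20  P5=28
Turnaround times: P0=2, P1=14, P2=34, P3=35, P4=20, P5=28
Average turnaround = (2+14+34+35+20+28) / 6 = 133/6 = 22.17

22.17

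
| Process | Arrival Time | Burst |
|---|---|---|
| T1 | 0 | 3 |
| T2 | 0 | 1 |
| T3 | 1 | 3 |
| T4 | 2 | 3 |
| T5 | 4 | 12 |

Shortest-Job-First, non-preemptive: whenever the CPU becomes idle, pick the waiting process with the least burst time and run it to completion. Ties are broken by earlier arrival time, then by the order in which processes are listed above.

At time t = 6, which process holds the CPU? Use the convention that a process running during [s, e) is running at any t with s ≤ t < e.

T3

Gantt: | T2 0-1 | T1 1-4 | T3 4-7 | T4 7-10 | T5 10-22 |
Completion: T1=4  T2=1  T3=7  T4=10  T5=22
Turnaround (C−A): T1=4  T2=1  T3=6  T4=8  T5=18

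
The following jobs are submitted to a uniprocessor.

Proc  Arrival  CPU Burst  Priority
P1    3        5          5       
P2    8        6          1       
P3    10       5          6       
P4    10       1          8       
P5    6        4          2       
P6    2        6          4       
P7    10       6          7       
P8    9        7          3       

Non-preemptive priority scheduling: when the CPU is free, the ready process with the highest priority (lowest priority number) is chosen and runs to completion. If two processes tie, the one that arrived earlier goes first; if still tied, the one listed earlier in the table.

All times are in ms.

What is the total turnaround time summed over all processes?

155

Schedule: | idle 0-2 | P6 2-8 | P2 8-14 | P5 14-18 | P8 18-25 | P1 25-30 | P3 30-35 | P7 35-41 | P4 41-42 |
Completion: P1=30  P2=14  P3=35  P4=42  P5=18  P6=8  P7=41  P8=25
Turnaround (C−A): P1=27  P2=6  P3=25  P4=32  P5=12  P6=6  P7=31  P8=16
Turnaround = completion − arrival: P1=27, P2=6, P3=25, P4=32, P5=12, P6=6, P7=31, P8=16
Total turnaround = 27 + 6 + 25 + 32 + 12 + 6 + 31 + 16 = 155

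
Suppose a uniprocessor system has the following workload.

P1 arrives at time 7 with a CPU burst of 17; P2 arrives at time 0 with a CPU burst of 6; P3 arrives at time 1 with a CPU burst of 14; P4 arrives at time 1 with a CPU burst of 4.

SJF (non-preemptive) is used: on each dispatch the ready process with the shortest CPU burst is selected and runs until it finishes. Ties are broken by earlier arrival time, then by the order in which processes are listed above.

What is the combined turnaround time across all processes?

Timeline: | P2 0-6 | P4 6-10 | P3 10-24 | P1 24-41 |
Completion: P1=41  P2=6  P3=24  P4=10
Turnaround (C−A): P1=34  P2=6  P3=23  P4=9
Turnaround = completion − arrival: P1=34, P2=6, P3=23, P4=9
Total turnaround = 34 + 6 + 23 + 9 = 72

72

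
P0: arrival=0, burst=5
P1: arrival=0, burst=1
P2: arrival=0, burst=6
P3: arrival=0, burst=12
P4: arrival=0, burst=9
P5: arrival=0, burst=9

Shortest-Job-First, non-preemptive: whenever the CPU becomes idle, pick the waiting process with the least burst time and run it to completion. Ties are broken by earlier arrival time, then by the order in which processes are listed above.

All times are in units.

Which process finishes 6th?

Schedule: | P1 0-1 | P0 1-6 | P2 6-12 | P4 12-21 | P5 21-30 | P3 30-42 |
Completion: P0=6  P1=1  P2=12  P3=42  P4=21  P5=30
Turnaround (C−A): P0=6  P1=1  P2=12  P3=42  P4=21  P5=30
Finish order: P1 → P0 → P2 → P4 → P5 → P3

P3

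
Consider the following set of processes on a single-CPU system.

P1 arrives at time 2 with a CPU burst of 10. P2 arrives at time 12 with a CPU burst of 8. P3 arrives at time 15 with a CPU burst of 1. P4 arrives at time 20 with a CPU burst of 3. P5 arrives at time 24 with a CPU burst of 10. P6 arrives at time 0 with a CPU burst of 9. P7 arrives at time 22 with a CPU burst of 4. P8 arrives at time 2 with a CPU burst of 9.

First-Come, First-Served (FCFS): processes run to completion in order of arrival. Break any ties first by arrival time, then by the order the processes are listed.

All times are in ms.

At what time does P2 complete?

36

Schedule: | P6 0-9 | P1 9-19 | P8 19-28 | P2 28-36 | P3 36-37 | P4 37-40 | P7 40-44 | P5 44-54 |
Completion: P1=19  P2=36  P3=37  P4=40  P5=54  P6=9  P7=44  P8=28
Turnaround (C−A): P1=17  P2=24  P3=22  P4=20  P5=30  P6=9  P7=22  P8=26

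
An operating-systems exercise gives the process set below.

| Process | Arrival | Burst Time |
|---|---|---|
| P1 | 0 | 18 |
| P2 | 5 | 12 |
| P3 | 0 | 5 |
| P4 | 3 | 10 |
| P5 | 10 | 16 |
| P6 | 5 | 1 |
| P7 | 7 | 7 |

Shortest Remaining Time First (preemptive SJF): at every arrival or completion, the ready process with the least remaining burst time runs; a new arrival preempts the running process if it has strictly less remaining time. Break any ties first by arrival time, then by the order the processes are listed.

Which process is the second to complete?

Schedule: | P3 0-5 | P6 5-6 | P4 6-7 | P7 7-14 | P4 14-23 | P2 23-35 | P5 35-51 | P1 51-69 |
Completion: P1=69  P2=35  P3=5  P4=23  P5=51  P6=6  P7=14
Turnaround (C−A): P1=69  P2=30  P3=5  P4=20  P5=41  P6=1  P7=7
Finish order: P3 → P6 → P7 → P4 → P2 → P5 → P1

P6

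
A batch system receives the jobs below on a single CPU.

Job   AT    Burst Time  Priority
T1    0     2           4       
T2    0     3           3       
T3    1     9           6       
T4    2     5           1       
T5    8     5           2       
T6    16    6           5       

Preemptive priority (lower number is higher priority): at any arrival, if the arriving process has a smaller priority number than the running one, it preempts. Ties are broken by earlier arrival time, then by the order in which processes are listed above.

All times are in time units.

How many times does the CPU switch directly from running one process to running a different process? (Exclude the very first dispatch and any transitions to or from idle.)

Timeline: | T2 0-2 | T4 2-7 | T2 7-8 | T5 8-13 | T1 13-15 | T3 15-16 | T6 16-22 | T3 22-30 |
Completion: T1=15  T2=8  T3=30  T4=7  T5=13  T6=22
Turnaround (C−A): T1=15  T2=8  T3=29  T4=5  T5=5  T6=6

7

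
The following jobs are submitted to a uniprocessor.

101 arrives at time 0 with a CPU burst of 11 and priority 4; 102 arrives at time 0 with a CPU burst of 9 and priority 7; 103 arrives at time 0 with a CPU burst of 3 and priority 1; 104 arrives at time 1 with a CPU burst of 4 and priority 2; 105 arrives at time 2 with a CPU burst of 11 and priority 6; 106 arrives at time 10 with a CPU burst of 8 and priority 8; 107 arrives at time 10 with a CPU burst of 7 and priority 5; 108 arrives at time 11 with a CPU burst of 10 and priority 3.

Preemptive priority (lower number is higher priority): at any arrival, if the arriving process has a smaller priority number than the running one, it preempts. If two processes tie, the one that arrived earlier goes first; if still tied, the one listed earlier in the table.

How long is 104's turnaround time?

Schedule: | 103 0-3 | 104 3-7 | 101 7-11 | 108 11-21 | 101 21-28 | 107 28-35 | 105 35-46 | 102 46-55 | 106 55-63 |
Completion: 101=28  102=55  103=3  104=7  105=46  106=63  107=35  108=21
Turnaround (C−A): 101=28  102=55  103=3  104=6  105=44  106=53  107=25  108=10
Turnaround(104) = completion − arrival = 7 − 1 = 6

6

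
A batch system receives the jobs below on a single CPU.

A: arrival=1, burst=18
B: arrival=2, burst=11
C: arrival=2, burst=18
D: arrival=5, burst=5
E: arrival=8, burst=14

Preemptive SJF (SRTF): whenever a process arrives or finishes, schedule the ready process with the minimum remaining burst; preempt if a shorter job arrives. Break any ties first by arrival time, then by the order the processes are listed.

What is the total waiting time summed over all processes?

Timeline: | idle 0-1 | A 1-2 | B 2-5 | D 5-10 | B 10-18 | E 18-32 | A 32-49 | C 49-67 |
Completion: A=49  B=18  C=67  D=10  E=32
Turnaround (C−A): A=48  B=16  C=65  D=5  E=24
Waiting = turnaround − burst: A=30, B=5, C=47, D=0, E=10
Total waiting = 30 + 5 + 47 + 0 + 10 = 92

92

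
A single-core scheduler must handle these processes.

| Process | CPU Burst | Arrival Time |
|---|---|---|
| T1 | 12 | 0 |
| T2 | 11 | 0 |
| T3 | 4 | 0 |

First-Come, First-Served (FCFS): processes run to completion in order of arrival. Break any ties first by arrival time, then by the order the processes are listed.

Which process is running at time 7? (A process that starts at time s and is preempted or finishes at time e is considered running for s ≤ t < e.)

Timeline: | T1 0-12 | T2 12-23 | T3 23-27 |
Completion: T1=12  T2=23  T3=27
Turnaround (C−A): T1=12  T2=23  T3=27

T1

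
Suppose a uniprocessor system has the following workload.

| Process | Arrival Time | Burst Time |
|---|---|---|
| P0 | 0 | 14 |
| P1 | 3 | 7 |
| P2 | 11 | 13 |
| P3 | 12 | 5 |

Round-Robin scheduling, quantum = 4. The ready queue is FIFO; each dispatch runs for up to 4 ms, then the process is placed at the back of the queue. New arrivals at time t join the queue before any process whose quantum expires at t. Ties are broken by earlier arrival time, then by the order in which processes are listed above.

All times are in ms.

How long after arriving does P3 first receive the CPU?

Schedule: | P0 0-4 | P1 4-8 | P0 8-12 | P1 12-15 | P2 15-19 | P3 19-23 | P0 23-27 | P2 27-31 | P3 31-32 | P0 32-34 | P2 34-39 |
Completion: P0=34  P1=15  P2=39  P3=32
Response(P3) = first start − arrival = 19 − 12 = 7

7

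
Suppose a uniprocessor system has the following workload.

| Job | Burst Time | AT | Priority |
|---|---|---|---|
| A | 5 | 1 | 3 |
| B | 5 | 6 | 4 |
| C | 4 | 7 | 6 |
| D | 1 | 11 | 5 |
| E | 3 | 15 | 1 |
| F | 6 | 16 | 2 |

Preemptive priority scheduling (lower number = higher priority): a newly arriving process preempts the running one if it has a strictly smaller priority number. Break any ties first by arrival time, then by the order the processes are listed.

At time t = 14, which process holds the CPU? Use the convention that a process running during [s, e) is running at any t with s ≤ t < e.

Schedule: | idle 0-1 | A 1-6 | B 6-11 | D 11-12 | C 12-15 | E 15-18 | F 18-24 | C 24-25 |
Completion: A=6  B=11  C=25  D=12  E=18  F=24
Turnaround (C−A): A=5  B=5  C=18  D=1  E=3  F=8

C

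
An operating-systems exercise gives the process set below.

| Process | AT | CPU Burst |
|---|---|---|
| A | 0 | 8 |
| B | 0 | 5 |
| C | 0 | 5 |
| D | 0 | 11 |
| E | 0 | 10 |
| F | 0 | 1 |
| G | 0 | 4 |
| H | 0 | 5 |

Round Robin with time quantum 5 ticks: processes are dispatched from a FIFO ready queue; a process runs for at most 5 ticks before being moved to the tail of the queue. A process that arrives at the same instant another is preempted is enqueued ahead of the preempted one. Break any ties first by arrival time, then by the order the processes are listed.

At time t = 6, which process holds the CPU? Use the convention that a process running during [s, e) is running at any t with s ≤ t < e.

B

Gantt: | A 0-5 | B 5-10 | C 10-15 | D 15-20 | E 20-25 | F 25-26 | G 26-30 | H 30-35 | A 35-38 | D 38-43 | E 43-48 | D 48-49 |
Completion: A=38  B=10  C=15  D=49  E=48  F=26  G=30  H=35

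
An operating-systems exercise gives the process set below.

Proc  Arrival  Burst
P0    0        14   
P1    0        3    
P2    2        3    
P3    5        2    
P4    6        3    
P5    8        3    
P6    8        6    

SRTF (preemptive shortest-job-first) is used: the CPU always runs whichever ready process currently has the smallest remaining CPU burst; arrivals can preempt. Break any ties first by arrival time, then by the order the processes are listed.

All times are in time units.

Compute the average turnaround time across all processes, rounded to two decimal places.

Schedule: | P1 0-3 | P2 3-6 | P3 6-8 | P4 8-11 | P5 11-14 | P6 14-20 | P0 20-34 |
Completion: P0=34  P1=3  P2=6  P3=8  P4=11  P5=14  P6=20
Turnaround (C−A): P0=34  P1=3  P2=4  P3=3  P4=5  P5=6  P6=12
Turnaround times: P0=34, P1=3, P2=4, P3=3, P4=5, P5=6, P6=12
Average turnaround = (34+3+4+3+5+6+12) / 7 = 67/7 = 9.57

9.57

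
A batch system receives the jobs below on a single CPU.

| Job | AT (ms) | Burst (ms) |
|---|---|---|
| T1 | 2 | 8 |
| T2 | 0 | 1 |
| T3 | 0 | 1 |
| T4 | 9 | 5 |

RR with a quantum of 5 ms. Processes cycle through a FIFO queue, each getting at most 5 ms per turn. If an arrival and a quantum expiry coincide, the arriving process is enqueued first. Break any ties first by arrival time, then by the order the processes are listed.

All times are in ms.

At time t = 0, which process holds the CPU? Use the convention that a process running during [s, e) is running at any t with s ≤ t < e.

T2

Timeline: | T2 0-1 | T3 1-2 | T1 2-10 | T4 10-15 |
Completion: T1=10  T2=1  T3=2  T4=15
Turnaround (C−A): T1=8  T2=1  T3=2  T4=6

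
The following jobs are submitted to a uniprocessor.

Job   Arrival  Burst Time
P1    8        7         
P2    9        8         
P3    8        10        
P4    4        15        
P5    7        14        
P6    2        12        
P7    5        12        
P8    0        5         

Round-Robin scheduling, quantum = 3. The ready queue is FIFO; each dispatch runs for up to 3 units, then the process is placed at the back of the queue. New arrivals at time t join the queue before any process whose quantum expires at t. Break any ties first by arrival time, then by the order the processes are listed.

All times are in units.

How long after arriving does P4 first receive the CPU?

Timeline: | P8 0-3 | P6 3-6 | P8 6-8 | P4 8-11 | P7 11-14 | P6 14-17 | P5 17-20 | P1 20-23 | P3 23-26 | P2 26-29 | P4 29-32 | P7 32-35 | P6 35-38 | P5 38-41 | P1 41-44 | P3 44-47 | P2 47-50 | P4 50-53 | P7 53-56 | P6 56-59 | P5 59-62 | P1 62-63 | P3 63-66 | P2 66-68 | P4 68-71 | P7 71-74 | P5 74-77 | P3 77-78 | P4 78-81 | P5 81-83 |
Completion: P1=63  P2=68  P3=78  P4=81  P5=83  P6=59  P7=74  P8=8
Turnaround (C−A): P1=55  P2=59  P3=70  P4=77  P5=76  P6=57  P7=69  P8=8
Response(P4) = first start − arrival = 8 − 4 = 4

4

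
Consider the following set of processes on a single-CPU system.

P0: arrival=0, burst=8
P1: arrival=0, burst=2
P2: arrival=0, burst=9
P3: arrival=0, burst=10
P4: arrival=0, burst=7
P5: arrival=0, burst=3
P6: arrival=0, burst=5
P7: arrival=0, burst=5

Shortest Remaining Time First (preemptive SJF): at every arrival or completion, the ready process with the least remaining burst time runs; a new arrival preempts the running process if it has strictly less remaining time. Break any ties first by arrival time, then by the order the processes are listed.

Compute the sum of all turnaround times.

172

Timeline: | P1 0-2 | P5 2-5 | P6 5-10 | P7 10-15 | P4 15-22 | P0 22-30 | P2 30-39 | P3 39-49 |
Completion: P0=30  P1=2  P2=39  P3=49  P4=22  P5=5  P6=10  P7=15
Turnaround (C−A): P0=30  P1=2  P2=39  P3=49  P4=22  P5=5  P6=10  P7=15
Turnaround = completion − arrival: P0=30, P1=2, P2=39, P3=49, P4=22, P5=5, P6=10, P7=15
Total turnaround = 30 + 2 + 39 + 49 + 22 + 5 + 10 + 15 = 172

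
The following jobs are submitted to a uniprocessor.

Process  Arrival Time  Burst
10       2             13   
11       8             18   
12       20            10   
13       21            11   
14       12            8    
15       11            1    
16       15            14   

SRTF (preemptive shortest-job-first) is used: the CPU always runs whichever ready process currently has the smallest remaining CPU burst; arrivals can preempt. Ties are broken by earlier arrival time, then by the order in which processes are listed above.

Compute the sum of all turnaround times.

Timeline: | idle 0-2 | 10 2-11 | 15 11-12 | 10 12-16 | 14 16-24 | 12 24-34 | 13 34-45 | 16 45-59 | 11 59-77 |
Completion: 10=16  11=77  12=34  13=45  14=24  15=12  16=59
Turnaround (C−A): 10=14  11=69  12=14  13=24  14=12  15=1  16=44
Turnaround = completion − arrival: 10=14, 11=69, 12=14, 13=24, 14=12, 15=1, 16=44
Total turnaround = 14 + 69 + 14 + 24 + 12 + 1 + 44 = 178

178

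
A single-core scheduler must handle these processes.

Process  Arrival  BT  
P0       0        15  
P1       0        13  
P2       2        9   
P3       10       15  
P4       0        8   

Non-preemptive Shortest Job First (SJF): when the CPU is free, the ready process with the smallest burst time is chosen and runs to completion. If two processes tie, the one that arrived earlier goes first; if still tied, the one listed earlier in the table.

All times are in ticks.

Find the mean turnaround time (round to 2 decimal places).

Timeline: | P4 0-8 | P2 8-17 | P1 17-30 | P0 30-45 | P3 45-60 |
Completion: P0=45  P1=30  P2=17  P3=60  P4=8
Turnaround (C−A): P0=45  P1=30  P2=15  P3=50  P4=8
Turnaround times: P0=45, P1=30, P2=15, P3=50, P4=8
Average turnaround = (45+30+15+50+8) / 5 = 148/5 = 29.60

29.60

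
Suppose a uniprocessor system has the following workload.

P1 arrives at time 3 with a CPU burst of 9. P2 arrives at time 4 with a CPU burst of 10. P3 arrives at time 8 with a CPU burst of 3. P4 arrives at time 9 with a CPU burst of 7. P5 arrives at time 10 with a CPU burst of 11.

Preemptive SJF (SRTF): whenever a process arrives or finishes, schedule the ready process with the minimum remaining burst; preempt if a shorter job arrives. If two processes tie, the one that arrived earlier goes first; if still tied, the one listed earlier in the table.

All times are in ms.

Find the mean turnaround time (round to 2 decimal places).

17.80

Schedule: | idle 0-3 | P1 3-8 | P3 8-11 | P1 11-15 | P4 15-22 | P2 22-32 | P5 32-43 |
Completion: P1=15  P2=32  P3=11  P4=22  P5=43
Turnaround (C−A): P1=12  P2=28  P3=3  P4=13  P5=33
Turnaround times: P1=12, P2=28, P3=3, P4=13, P5=33
Average turnaround = (12+28+3+13+33) / 5 = 89/5 = 17.80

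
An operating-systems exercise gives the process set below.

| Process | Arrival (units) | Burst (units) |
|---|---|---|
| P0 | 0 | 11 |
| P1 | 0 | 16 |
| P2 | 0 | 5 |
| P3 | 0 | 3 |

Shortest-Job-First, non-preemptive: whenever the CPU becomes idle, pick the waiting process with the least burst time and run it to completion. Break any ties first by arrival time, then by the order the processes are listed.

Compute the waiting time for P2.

3

Schedule: | P3 0-3 | P2 3-8 | P0 8-19 | P1 19-35 |
Completion: P0=19  P1=35  P2=8  P3=3
Waiting(P2) = turnaround − burst = 8 − 5 = 3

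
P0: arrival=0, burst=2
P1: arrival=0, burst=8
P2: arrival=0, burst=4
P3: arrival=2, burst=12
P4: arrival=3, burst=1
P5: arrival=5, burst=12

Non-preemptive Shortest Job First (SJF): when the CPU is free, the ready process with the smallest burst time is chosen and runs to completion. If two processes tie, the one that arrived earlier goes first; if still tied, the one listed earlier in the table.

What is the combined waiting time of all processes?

Gantt: | P0 0-2 | P2 2-6 | P4 6-7 | P1 7-15 | P3 15-27 | P5 27-39 |
Completion: P0=2  P1=15  P2=6  P3=27  P4=7  P5=39
Waiting = turnaround − burst: P0=0, P1=7, P2=2, P3=13, P4=3, P5=22
Total waiting = 0 + 7 + 2 + 13 + 3 + 22 = 47

47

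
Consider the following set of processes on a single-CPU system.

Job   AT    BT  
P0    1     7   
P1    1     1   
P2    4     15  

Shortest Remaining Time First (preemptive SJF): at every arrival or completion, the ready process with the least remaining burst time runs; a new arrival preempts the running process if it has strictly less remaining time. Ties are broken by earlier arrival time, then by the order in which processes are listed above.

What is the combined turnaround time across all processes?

29

Gantt: | idle 0-1 | P1 1-2 | P0 2-9 | P2 9-24 |
Completion: P0=9  P1=2  P2=24
Turnaround = completion − arrival: P0=8, P1=1, P2=20
Total turnaround = 8 + 1 + 20 = 29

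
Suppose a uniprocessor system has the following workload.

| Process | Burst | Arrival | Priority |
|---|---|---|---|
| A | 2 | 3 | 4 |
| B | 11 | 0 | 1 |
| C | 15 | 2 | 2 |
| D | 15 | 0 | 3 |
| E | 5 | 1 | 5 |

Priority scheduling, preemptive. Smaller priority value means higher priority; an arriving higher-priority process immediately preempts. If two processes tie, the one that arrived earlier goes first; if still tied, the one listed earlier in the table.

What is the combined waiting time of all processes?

Timeline: | B 0-11 | C 11-26 | D 26-41 | A 41-43 | E 43-48 |
Completion: A=43  B=11  C=26  D=41  E=48
Waiting = turnaround − burst: A=38, B=0, C=9, D=26, E=42
Total waiting = 38 + 0 + 9 + 26 + 42 = 115

115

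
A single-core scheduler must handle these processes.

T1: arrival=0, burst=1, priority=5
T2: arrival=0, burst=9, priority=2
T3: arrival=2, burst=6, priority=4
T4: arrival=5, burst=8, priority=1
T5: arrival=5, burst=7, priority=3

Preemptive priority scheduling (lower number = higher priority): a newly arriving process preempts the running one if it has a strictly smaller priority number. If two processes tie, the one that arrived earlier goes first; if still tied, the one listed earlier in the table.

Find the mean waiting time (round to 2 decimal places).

Gantt: | T2 0-5 | T4 5-13 | T2 13-17 | T5 17-24 | T3 24-30 | T1 30-31 |
Completion: T1=31  T2=17  T3=30  T4=13  T5=24
Waiting times: T1=30, T2=8, T3=22, T4=0, T5=12
Average waiting = (30+8+22+0+12) / 5 = 72/5 = 14.40

14.40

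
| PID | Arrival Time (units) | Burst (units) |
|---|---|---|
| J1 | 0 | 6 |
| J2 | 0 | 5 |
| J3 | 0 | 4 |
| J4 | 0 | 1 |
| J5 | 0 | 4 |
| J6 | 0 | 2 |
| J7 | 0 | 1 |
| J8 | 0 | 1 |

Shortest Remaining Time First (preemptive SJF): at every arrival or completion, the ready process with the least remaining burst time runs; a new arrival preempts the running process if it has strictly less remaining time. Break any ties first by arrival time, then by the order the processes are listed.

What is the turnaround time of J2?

Schedule: | J4 0-1 | J7 1-2 | J8 2-3 | J6 3-5 | J3 5-9 | J5 9-13 | J2 13-18 | J1 18-24 |
Completion: J1=24  J2=18  J3=9  J4=1  J5=13  J6=5  J7=2  J8=3
Turnaround(J2) = completion − arrival = 18 − 0 = 18

18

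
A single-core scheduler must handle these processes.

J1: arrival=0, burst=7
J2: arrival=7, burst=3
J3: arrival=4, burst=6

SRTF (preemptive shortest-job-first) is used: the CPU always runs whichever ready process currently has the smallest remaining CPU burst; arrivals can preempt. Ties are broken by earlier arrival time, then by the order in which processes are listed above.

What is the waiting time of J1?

0

Gantt: | J1 0-7 | J2 7-10 | J3 10-16 |
Completion: J1=7  J2=10  J3=16
Waiting(J1) = turnaround − burst = 7 − 7 = 0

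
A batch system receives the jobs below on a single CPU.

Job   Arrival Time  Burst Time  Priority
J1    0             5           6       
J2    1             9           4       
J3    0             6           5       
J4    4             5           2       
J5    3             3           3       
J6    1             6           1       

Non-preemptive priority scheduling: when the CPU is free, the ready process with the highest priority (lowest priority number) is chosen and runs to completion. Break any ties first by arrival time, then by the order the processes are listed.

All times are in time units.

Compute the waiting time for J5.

14

Timeline: | J3 0-6 | J6 6-12 | J4 12-17 | J5 17-20 | J2 20-29 | J1 29-34 |
Completion: J1=34  J2=29  J3=6  J4=17  J5=20  J6=12
Waiting(J5) = turnaround − burst = 17 − 3 = 14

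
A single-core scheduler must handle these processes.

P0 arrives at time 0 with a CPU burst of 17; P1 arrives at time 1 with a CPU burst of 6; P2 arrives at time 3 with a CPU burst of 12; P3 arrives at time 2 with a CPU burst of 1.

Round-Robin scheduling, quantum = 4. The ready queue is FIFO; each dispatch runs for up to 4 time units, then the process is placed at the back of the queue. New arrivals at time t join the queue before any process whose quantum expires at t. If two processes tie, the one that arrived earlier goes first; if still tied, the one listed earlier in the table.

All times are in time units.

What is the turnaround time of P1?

18

Timeline: | P0 0-4 | P1 4-8 | P3 8-9 | P2 9-13 | P0 13-17 | P1 17-19 | P2 19-23 | P0 23-27 | P2 27-31 | P0 31-36 |
Completion: P0=36  P1=19  P2=31  P3=9
Turnaround (C−A): P0=36  P1=18  P2=28  P3=7
Turnaround(P1) = completion − arrival = 19 − 1 = 18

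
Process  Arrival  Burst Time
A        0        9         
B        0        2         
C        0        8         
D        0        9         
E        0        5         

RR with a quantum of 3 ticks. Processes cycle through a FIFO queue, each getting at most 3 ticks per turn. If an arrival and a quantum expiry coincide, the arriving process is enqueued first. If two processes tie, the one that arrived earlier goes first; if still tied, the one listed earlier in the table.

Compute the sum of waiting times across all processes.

88

Gantt: | A 0-3 | B 3-5 | C 5-8 | D 8-11 | E 11-14 | A 14-17 | C 17-20 | D 20-23 | E 23-25 | A 25-28 | C 28-30 | D 30-33 |
Completion: A=28  B=5  C=30  D=33  E=25
Turnaround (C−A): A=28  B=5  C=30  D=33  E=25
Waiting = turnaround − burst: A=19, B=3, C=22, D=24, E=20
Total waiting = 19 + 3 + 22 + 24 + 20 = 88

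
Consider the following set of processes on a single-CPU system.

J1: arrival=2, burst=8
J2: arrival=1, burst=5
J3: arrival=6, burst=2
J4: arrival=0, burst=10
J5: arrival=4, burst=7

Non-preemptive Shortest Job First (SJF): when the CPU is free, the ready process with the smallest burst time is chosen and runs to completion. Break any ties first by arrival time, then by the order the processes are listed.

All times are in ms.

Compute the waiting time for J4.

Schedule: | J4 0-10 | J3 10-12 | J2 12-17 | J5 17-24 | J1 24-32 |
Completion: J1=32  J2=17  J3=12  J4=10  J5=24
Turnaround (C−A): J1=30  J2=16  J3=6  J4=10  J5=20
Waiting(J4) = turnaround − burst = 10 − 10 = 0

0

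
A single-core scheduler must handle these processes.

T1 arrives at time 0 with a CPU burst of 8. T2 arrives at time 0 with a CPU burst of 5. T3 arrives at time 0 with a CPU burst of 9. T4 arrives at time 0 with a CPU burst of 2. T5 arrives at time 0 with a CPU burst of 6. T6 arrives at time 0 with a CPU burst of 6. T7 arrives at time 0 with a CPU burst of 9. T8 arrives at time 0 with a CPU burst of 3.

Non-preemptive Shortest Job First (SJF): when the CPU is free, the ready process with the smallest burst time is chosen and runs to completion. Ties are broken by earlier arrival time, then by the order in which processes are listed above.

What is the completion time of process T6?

Timeline: | T4 0-2 | T8 2-5 | T2 5-10 | T5 10-16 | T6 16-22 | T1 22-30 | T3 30-39 | T7 39-48 |
Completion: T1=30  T2=10  T3=39  T4=2  T5=16  T6=22  T7=48  T8=5
Turnaround (C−A): T1=30  T2=10  T3=39  T4=2  T5=16  T6=22  T7=48  T8=5

22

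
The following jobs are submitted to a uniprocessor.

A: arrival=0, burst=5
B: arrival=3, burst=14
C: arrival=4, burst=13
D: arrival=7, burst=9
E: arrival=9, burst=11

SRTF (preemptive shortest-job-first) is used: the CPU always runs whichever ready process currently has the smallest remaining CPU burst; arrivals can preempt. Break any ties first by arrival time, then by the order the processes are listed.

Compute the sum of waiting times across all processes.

63

Schedule: | A 0-5 | C 5-7 | D 7-16 | C 16-27 | E 27-38 | B 38-52 |
Completion: A=5  B=52  C=27  D=16  E=38
Turnaround (C−A): A=5  B=49  C=23  D=9  E=29
Waiting = turnaround − burst: A=0, B=35, C=10, D=0, E=18
Total waiting = 0 + 35 + 10 + 0 + 18 = 63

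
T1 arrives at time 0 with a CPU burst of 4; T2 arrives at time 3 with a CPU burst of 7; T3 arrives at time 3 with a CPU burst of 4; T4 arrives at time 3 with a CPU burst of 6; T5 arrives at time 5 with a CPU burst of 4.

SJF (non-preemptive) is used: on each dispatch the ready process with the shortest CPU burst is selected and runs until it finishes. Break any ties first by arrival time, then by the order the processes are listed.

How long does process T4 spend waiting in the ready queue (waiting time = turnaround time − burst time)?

Schedule: | T1 0-4 | T3 4-8 | T5 8-12 | T4 12-18 | T2 18-25 |
Completion: T1=4  T2=25  T3=8  T4=18  T5=12
Waiting(T4) = turnaround − burst = 15 − 6 = 9

9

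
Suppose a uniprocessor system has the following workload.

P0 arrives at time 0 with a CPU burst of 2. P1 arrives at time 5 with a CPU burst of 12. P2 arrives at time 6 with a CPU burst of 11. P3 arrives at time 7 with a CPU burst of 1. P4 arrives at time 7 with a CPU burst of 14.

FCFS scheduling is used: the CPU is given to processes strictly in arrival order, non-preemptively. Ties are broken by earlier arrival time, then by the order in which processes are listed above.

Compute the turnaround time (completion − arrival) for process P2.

22

Timeline: | P0 0-2 | idle 2-5 | P1 5-17 | P2 17-28 | P3 28-29 | P4 29-43 |
Completion: P0=2  P1=17  P2=28  P3=29  P4=43
Turnaround (C−A): P0=2  P1=12  P2=22  P3=22  P4=36
Turnaround(P2) = completion − arrival = 28 − 6 = 22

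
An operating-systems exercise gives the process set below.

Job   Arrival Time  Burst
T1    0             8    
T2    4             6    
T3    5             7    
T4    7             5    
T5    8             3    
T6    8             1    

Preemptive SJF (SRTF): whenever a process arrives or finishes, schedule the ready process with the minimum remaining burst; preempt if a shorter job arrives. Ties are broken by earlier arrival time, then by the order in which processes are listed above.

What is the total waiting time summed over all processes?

Schedule: | T1 0-8 | T6 8-9 | T5 9-12 | T4 12-17 | T2 17-23 | T3 23-30 |
Completion: T1=8  T2=23  T3=30  T4=17  T5=12  T6=9
Turnaround (C−A): T1=8  T2=19  T3=25  T4=10  T5=4  T6=1
Waiting = turnaround − burst: T1=0, T2=13, T3=18, T4=5, T5=1, T6=0
Total waiting = 0 + 13 + 18 + 5 + 1 + 0 = 37

37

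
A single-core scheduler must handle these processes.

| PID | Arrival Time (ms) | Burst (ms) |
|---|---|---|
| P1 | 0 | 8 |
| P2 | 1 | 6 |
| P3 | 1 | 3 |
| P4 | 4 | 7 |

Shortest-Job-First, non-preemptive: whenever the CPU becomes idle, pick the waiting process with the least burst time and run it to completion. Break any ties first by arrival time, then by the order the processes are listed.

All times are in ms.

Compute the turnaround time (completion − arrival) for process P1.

Gantt: | P1 0-8 | P3 8-11 | P2 11-17 | P4 17-24 |
Completion: P1=8  P2=17  P3=11  P4=24
Turnaround (C−A): P1=8  P2=16  P3=10  P4=20
Turnaround(P1) = completion − arrival = 8 − 0 = 8

8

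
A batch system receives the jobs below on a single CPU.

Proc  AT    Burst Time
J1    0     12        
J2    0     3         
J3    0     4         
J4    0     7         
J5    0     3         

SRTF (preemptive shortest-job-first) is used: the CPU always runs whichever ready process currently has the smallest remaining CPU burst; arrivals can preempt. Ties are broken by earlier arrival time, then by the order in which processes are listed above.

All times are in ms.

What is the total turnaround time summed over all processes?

Schedule: | J2 0-3 | J5 3-6 | J3 6-10 | J4 10-17 | J1 17-29 |
Completion: J1=29  J2=3  J3=10  J4=17  J5=6
Turnaround (C−A): J1=29  J2=3  J3=10  J4=17  J5=6
Turnaround = completion − arrival: J1=29, J2=3, J3=10, J4=17, J5=6
Total turnaround = 29 + 3 + 10 + 17 + 6 = 65

65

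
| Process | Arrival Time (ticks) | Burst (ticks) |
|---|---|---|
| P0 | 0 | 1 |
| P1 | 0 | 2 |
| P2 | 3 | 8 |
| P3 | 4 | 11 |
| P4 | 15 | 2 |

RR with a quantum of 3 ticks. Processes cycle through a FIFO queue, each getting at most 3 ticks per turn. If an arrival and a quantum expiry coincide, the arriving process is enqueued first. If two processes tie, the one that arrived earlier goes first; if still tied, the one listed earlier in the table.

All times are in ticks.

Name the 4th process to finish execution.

P4

Gantt: | P0 0-1 | P1 1-3 | P2 3-6 | P3 6-9 | P2 9-12 | P3 12-15 | P2 15-17 | P4 17-19 | P3 19-24 |
Completion: P0=1  P1=3  P2=17  P3=24  P4=19
Finish order: P0 → P1 → P2 → P4 → P3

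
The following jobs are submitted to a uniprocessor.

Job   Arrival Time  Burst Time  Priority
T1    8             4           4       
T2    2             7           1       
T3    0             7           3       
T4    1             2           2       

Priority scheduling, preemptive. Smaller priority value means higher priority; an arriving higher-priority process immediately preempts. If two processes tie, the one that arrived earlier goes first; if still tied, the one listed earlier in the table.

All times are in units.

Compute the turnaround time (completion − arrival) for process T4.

9

Timeline: | T3 0-1 | T4 1-2 | T2 2-9 | T4 9-10 | T3 10-16 | T1 16-20 |
Completion: T1=20  T2=9  T3=16  T4=10
Turnaround(T4) = completion − arrival = 10 − 1 = 9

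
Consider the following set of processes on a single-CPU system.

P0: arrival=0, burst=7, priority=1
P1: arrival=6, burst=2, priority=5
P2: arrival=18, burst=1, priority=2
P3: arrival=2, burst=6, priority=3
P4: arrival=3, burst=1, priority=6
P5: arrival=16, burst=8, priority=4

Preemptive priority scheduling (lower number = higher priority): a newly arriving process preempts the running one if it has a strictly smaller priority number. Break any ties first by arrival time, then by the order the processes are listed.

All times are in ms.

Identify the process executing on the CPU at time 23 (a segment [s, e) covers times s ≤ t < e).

P5

Timeline: | P0 0-7 | P3 7-13 | P1 13-15 | P4 15-16 | P5 16-18 | P2 18-19 | P5 19-25 |
Completion: P0=7  P1=15  P2=19  P3=13  P4=16  P5=25
Turnaround (C−A): P0=7  P1=9  P2=1  P3=11  P4=13  P5=9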